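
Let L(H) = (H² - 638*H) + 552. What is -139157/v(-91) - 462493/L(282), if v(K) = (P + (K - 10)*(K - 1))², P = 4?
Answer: 156065328343/33702090240 ≈ 4.6307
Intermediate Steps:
L(H) = 552 + H² - 638*H
v(K) = (4 + (-1 + K)*(-10 + K))² (v(K) = (4 + (K - 10)*(K - 1))² = (4 + (-10 + K)*(-1 + K))² = (4 + (-1 + K)*(-10 + K))²)
-139157/v(-91) - 462493/L(282) = -139157/(14 + (-91)² - 11*(-91))² - 462493/(552 + 282² - 638*282) = -139157/(14 + 8281 + 1001)² - 462493/(552 + 79524 - 179916) = -139157/(9296²) - 462493/(-99840) = -139157/86415616 - 462493*(-1/99840) = -139157*1/86415616 + 462493/99840 = -139157/86415616 + 462493/99840 = 156065328343/33702090240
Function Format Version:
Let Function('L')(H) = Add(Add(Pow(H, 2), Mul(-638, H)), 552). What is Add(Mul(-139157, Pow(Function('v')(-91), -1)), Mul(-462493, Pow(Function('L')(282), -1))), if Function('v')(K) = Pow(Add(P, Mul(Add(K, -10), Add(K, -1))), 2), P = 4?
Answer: Rational(156065328343, 33702090240) ≈ 4.6307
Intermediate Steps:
Function('L')(H) = Add(552, Pow(H, 2), Mul(-638, H))
Function('v')(K) = Pow(Add(4, Mul(Add(-1, K), Add(-10, K))), 2) (Function('v')(K) = Pow(Add(4, Mul(Add(K, -10), Add(K, -1))), 2) = Pow(Add(4, Mul(Add(-10, K), Add(-1, K))), 2) = Pow(Add(4, Mul(Add(-1, K), Add(-10, K))), 2))
Add(Mul(-139157, Pow(Function('v')(-91), -1)), Mul(-462493, Pow(Function('L')(282), -1))) = Add(Mul(-139157, Pow(Pow(Add(14, Pow(-91, 2), Mul(-11, -91)), 2), -1)), Mul(-462493, Pow(Add(552, Pow(282, 2), Mul(-638, 282)), -1))) = Add(Mul(-139157, Pow(Pow(Add(14, 8281, 1001), 2), -1)), Mul(-462493, Pow(Add(552, 79524, -179916), -1))) = Add(Mul(-139157, Pow(Pow(9296, 2), -1)), Mul(-462493, Pow(-99840, -1))) = Add(Mul(-139157, Pow(86415616, -1)), Mul(-462493, Rational(-1, 99840))) = Add(Mul(-139157, Rational(1, 86415616)), Rational(462493, 99840)) = Add(Rational(-139157, 86415616), Rational(462493, 99840)) = Rational(156065328343, 33702090240)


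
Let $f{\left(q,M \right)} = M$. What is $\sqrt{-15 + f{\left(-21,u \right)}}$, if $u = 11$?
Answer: $2 i \approx 2.0 i$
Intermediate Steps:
$\sqrt{-15 + f{\left(-21,u \right)}} = \sqrt{-15 + 11} = \sqrt{-4} = 2 i$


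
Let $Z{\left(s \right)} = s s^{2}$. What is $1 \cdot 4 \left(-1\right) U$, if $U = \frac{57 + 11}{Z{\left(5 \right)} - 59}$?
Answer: $- \frac{136}{33} \approx -4.1212$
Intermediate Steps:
$Z{\left(s \right)} = s^{3}$
$U = \frac{34}{33}$ ($U = \frac{57 + 11}{5^{3} - 59} = \frac{68}{125 - 59} = \frac{68}{66} = 68 \cdot \frac{1}{66} = \frac{34}{33} \approx 1.0303$)
$1 \cdot 4 \left(-1\right) U = 1 \cdot 4 \left(-1\right) \frac{34}{33} = 4 \left(-1\right) \frac{34}{33} = \left(-4\right) \frac{34}{33} = - \frac{136}{33}$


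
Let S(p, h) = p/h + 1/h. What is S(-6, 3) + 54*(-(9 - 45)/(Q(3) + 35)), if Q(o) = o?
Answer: 2821/57 ≈ 49.491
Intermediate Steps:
S(p, h) = 1/h + p/h (S(p, h) = p/h + 1/h = 1/h + p/h)
S(-6, 3) + 54*(-(9 - 45)/(Q(3) + 35)) = (1 - 6)/3 + 54*(-(9 - 45)/(3 + 35)) = (1/3)*(-5) + 54*(-(-36)/38) = -5/3 + 54*(-(-36)/38) = -5/3 + 54*(-1*(-18/19)) = -5/3 + 54*(18/19) = -5/3 + 972/19 = 2821/57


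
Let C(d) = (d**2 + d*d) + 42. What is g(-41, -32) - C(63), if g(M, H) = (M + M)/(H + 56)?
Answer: -95801/12 ≈ -7983.4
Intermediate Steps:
g(M, H) = 2*M/(56 + H) (g(M, H) = (2*M)/(56 + H) = 2*M/(56 + H))
C(d) = 42 + 2*d**2 (C(d) = (d**2 + d**2) + 42 = 2*d**2 + 42 = 42 + 2*d**2)
g(-41, -32) - C(63) = 2*(-41)/(56 - 32) - (42 + 2*63**2) = 2*(-41)/24 - (42 + 2*3969) = 2*(-41)*(1/24) - (42 + 7938) = -41/12 - 1*7980 = -41/12 - 7980 = -95801/12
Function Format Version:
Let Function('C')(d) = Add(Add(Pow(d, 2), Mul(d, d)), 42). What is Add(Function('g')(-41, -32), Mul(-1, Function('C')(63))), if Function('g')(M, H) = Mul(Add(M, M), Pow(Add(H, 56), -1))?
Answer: Rational(-95801, 12) ≈ -7983.4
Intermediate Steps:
Function('g')(M, H) = Mul(2, M, Pow(Add(56, H), -1)) (Function('g')(M, H) = Mul(Mul(2, M), Pow(Add(56, H), -1)) = Mul(2, M, Pow(Add(56, H), -1)))
Function('C')(d) = Add(42, Mul(2, Pow(d, 2))) (Function('C')(d) = Add(Add(Pow(d, 2), Pow(d, 2)), 42) = Add(Mul(2, Pow(d, 2)), 42) = Add(42, Mul(2, Pow(d, 2))))
Add(Function('g')(-41, -32), Mul(-1, Function('C')(63))) = Add(Mul(2, -41, Pow(Add(56, -32), -1)), Mul(-1, Add(42, Mul(2, Pow(63, 2))))) = Add(Mul(2, -41, Pow(24, -1)), Mul(-1, Add(42, Mul(2, 3969)))) = Add(Mul(2, -41, Rational(1, 24)), Mul(-1, Add(42, 7938))) = Add(Rational(-41, 12), Mul(-1, 7980)) = Add(Rational(-41, 12), -7980) = Rational(-95801, 12)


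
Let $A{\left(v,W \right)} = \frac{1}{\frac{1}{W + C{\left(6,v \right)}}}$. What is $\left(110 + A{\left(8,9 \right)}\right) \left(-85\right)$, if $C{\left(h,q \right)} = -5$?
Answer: $-9690$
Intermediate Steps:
$A{\left(v,W \right)} = -5 + W$ ($A{\left(v,W \right)} = \frac{1}{\frac{1}{W - 5}} = \frac{1}{\frac{1}{-5 + W}} = -5 + W$)
$\left(110 + A{\left(8,9 \right)}\right) \left(-85\right) = \left(110 + \left(-5 + 9\right)\right) \left(-85\right) = \left(110 + 4\right) \left(-85\right) = 114 \left(-85\right) = -9690$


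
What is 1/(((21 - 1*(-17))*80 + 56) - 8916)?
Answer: -1/5820 ≈ -0.00017182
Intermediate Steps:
1/(((21 - 1*(-17))*80 + 56) - 8916) = 1/(((21 + 17)*80 + 56) - 8916) = 1/((38*80 + 56) - 8916) = 1/((3040 + 56) - 8916) = 1/(3096 - 8916) = 1/(-5820) = -1/5820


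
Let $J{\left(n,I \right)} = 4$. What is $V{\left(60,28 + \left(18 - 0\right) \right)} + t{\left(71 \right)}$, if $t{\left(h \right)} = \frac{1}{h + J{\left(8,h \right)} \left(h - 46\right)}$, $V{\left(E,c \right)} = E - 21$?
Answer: $\frac{6670}{171} \approx 39.006$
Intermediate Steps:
$V{\left(E,c \right)} = -21 + E$ ($V{\left(E,c \right)} = E - 21 = -21 + E$)
$t{\left(h \right)} = \frac{1}{-184 + 5 h}$ ($t{\left(h \right)} = \frac{1}{h + 4 \left(h - 46\right)} = \frac{1}{h + 4 \left(-46 + h\right)} = \frac{1}{h + \left(-184 + 4 h\right)} = \frac{1}{-184 + 5 h}$)
$V{\left(60,28 + \left(18 - 0\right) \right)} + t{\left(71 \right)} = \left(-21 + 60\right) + \frac{1}{-184 + 5 \cdot 71} = 39 + \frac{1}{-184 + 355} = 39 + \frac{1}{171} = \frac{6670}{171}$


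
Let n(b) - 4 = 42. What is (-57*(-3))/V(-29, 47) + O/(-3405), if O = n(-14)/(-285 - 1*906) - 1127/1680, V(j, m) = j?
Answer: -55475296087/9408423600 ≈ -5.8963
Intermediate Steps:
n(b) = 46 (n(b) = 4 + 42 = 46)
O = -67597/95280 (O = 46/(-285 - 1*906) - 1127/1680 = 46/(-285 - 906) - 1127*1/1680 = 46/(-1191) - 161/240 = 46*(-1/1191) - 161/240 = -46/1191 - 161/240 = -67597/95280 ≈ -0.70946)
(-57*(-3))/V(-29, 47) + O/(-3405) = -57*(-3)/(-29) - 67597/95280/(-3405) = 171*(-1/29) - 67597/95280*(-1/3405) = -171/29 + 67597/324428400 = -55475296087/9408423600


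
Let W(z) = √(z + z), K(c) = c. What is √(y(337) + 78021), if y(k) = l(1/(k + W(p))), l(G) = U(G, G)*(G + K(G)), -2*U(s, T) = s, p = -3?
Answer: √(78021 - 1/(337 + I*√6)²) ≈ 279.32 + 0.e-10*I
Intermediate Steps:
W(z) = √2*√z (W(z) = √(2*z) = √2*√z)
U(s, T) = -s/2
l(G) = -G² (l(G) = (-G/2)*(G + G) = (-G/2)*(2*G) = -G²)
y(k) = -1/(k + I*√6)² (y(k) = -(1/(k + √2*√(-3)))² = -(1/(k + √2*(I*√3)))² = -(1/(k + I*√6))² = -1/(k + I*√6)²)
√(y(337) + 78021) = √(-1/(337 + I*√6)² + 78021) = √(78021 - 1/(337 + I*√6)²)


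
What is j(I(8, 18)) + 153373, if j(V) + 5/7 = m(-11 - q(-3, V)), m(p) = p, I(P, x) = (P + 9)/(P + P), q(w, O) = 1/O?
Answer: 18249881/119 ≈ 1.5336e+5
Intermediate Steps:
q(w, O) = 1/O
I(P, x) = (9 + P)/(2*P) (I(P, x) = (9 + P)/((2*P)) = (9 + P)*(1/(2*P)) = (9 + P)/(2*P))
j(V) = -82/7 - 1/V (j(V) = -5/7 + (-11 - 1/V) = -82/7 - 1/V)
j(I(8, 18)) + 153373 = (-82/7 - 1/((1/2)*(9 + 8)/8)) + 153373 = (-82/7 - 1/((1/2)*(1/8)*17)) + 153373 = (-82/7 - 1/17/16) + 153373 = (-82/7 - 1*16/17) + 153373 = (-82/7 - 16/17) + 153373 = -1506/119 + 153373 = 18249881/119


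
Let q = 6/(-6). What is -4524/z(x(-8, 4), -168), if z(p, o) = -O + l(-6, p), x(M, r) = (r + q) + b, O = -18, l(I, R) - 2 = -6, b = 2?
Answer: -2262/7 ≈ -323.14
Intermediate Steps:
l(I, R) = -4 (l(I, R) = 2 - 6 = -4)
q = -1 (q = 6*(-1/6) = -1)
x(M, r) = 1 + r (x(M, r) = (r - 1) + 2 = (-1 + r) + 2 = 1 + r)
z(p, o) = 14 (z(p, o) = -1*(-18) - 4 = 18 - 4 = 14)
-4524/z(x(-8, 4), -168) = -4524/14 = -4524*1/14 = -2262/7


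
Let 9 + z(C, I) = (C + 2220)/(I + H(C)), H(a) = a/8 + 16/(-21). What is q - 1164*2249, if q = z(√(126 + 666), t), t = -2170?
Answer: -43520704532021937/16624623509 - 51824808*√22/16624623509 ≈ -2.6178e+6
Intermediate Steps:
H(a) = -16/21 + a/8 (H(a) = a*(⅛) + 16*(-1/21) = a/8 - 16/21 = -16/21 + a/8)
z(C, I) = -9 + (2220 + C)/(-16/21 + I + C/8) (z(C, I) = -9 + (C + 2220)/(I + (-16/21 + C/8)) = -9 + (2220 + C)/(-16/21 + I + C/8))
q = 3*(1218384 - 42*√22)/(-364688 + 126*√22) (q = 3*(124704 - 504*(-2170) - 7*√(126 + 666))/(-128 + 21*√(126 + 666) + 168*(-2170)) = 3*(124704 + 1093680 - 42*√22)/(-128 + 21*√792 - 364560) = 3*(124704 + 1093680 - 42*√22)/(-128 + 21*(6*√22) - 364560) = 3*(124704 + 1093680 - 42*√22)/(-128 + 126*√22 - 364560) = 3*(1218384 - 42*√22)/(-364688 + 126*√22) ≈ -10.037)
q - 1164*2249 = (-166623715413/16624623509 - 51824808*√22/16624623509) - 1164*2249 = (-166623715413/16624623509 - 51824808*√22/16624623509) - 1*2617836 = (-166623715413/16624623509 - 51824808*√22/16624623509) - 2617836 = -43520704532021937/16624623509 - 51824808*√22/16624623509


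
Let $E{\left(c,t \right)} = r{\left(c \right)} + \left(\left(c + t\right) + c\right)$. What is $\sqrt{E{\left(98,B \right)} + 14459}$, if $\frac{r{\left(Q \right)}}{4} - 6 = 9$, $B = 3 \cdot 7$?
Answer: $4 \sqrt{921} \approx 121.39$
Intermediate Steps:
$B = 21$
$r{\left(Q \right)} = 60$ ($r{\left(Q \right)} = 24 + 4 \cdot 9 = 24 + 36 = 60$)
$E{\left(c,t \right)} = 60 + t + 2 c$ ($E{\left(c,t \right)} = 60 + \left(\left(c + t\right) + c\right) = 60 + \left(t + 2 c\right) = 60 + t + 2 c$)
$\sqrt{E{\left(98,B \right)} + 14459} = \sqrt{\left(60 + 21 + 2 \cdot 98\right) + 14459} = \sqrt{\left(60 + 21 + 196\right) + 14459} = \sqrt{277 + 14459} = \sqrt{14736} = 4 \sqrt{921}$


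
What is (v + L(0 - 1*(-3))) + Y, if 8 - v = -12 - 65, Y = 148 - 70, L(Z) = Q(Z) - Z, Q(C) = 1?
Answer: 161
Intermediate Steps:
L(Z) = 1 - Z
Y = 78
v = 85 (v = 8 - (-12 - 65) = 8 - 1*(-77) = 8 + 77 = 85)
(v + L(0 - 1*(-3))) + Y = (85 + (1 - (0 - 1*(-3)))) + 78 = (85 + (1 - (0 + 3))) + 78 = (85 + (1 - 1*3)) + 78 = (85 + (1 - 3)) + 78 = (85 - 2) + 78 = 83 + 78 = 161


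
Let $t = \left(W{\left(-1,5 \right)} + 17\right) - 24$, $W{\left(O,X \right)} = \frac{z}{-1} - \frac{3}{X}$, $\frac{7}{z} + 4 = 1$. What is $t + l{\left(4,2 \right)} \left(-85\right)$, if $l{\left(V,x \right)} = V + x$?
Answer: $- \frac{7729}{15} \approx -515.27$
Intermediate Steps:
$z = - \frac{7}{3}$ ($z = \frac{7}{-4 + 1} = \frac{7}{-3} = 7 \left(- \frac{1}{3}\right) = - \frac{7}{3} \approx -2.3333$)
$W{\left(O,X \right)} = \frac{7}{3} - \frac{3}{X}$ ($W{\left(O,X \right)} = - \frac{7}{3 \left(-1\right)} - \frac{3}{X} = \left(- \frac{7}{3}\right) \left(-1\right) - \frac{3}{X} = \frac{7}{3} - \frac{3}{X}$)
$t = - \frac{79}{15}$ ($t = \left(\left(\frac{7}{3} - \frac{3}{5}\right) + 17\right) - 24 = \left(\frac{26}{15} + 17\right) - 24 = \frac{281}{15} - 24 = - \frac{79}{15} \approx -5.2667$)
$t + l{\left(4,2 \right)} \left(-85\right) = - \frac{79}{15} + \left(4 + 2\right) \left(-85\right) = - \frac{79}{15} + 6 \left(-85\right) = - \frac{79}{15} - 510 = - \frac{7729}{15}$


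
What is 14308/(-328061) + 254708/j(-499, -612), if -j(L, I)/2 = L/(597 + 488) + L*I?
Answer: -50072061586638/108701529842341 ≈ -0.46064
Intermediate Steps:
j(L, I) = -2*L/1085 - 2*I*L (j(L, I) = -2*(L/(597 + 488) + L*I) = -2*(L/1085 + I*L) = -2*L/1085 - 2*I*L)
14308/(-328061) + 254708/j(-499, -612) = 14308/(-328061) + 254708/((-2/1085*(-499)*(1 + 1085*(-612)))) = 14308*(-1/328061) + 254708/((-2/1085*(-499)*(1 - 664020))) = -14308/328061 + 254708/((-2/1085*(-499)*(-664019))) = -14308/328061 + 254708/(-662690962/1085) = -14308/328061 + 254708*(-1085/662690962) = -14308/328061 - 138179090/331345481 = -50072061586638/108701529842341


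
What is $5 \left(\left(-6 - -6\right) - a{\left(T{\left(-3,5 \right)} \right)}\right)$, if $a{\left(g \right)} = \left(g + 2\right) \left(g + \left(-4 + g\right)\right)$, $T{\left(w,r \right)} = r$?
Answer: $-210$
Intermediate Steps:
$a{\left(g \right)} = \left(-4 + 2 g\right) \left(2 + g\right)$ ($a{\left(g \right)} = \left(2 + g\right) \left(-4 + 2 g\right) = \left(-4 + 2 g\right) \left(2 + g\right)$)
$5 \left(\left(-6 - -6\right) - a{\left(T{\left(-3,5 \right)} \right)}\right) = 5 \left(\left(-6 - -6\right) - \left(-8 + 2 \cdot 5^{2}\right)\right) = 5 \left(\left(-6 + 6\right) - \left(-8 + 2 \cdot 25\right)\right) = 5 \left(0 - \left(-8 + 50\right)\right) = 5 \left(0 - 42\right) = 5 \left(-42\right) = -210$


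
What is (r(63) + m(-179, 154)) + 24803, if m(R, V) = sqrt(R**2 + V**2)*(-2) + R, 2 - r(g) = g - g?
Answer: 24626 - 2*sqrt(55757) ≈ 24154.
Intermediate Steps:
r(g) = 2 (r(g) = 2 - (g - g) = 2 - 1*0 = 2 + 0 = 2)
m(R, V) = R - 2*sqrt(R**2 + V**2) (m(R, V) = -2*sqrt(R**2 + V**2) + R = R - 2*sqrt(R**2 + V**2))
(r(63) + m(-179, 154)) + 24803 = (2 + (-179 - 2*sqrt((-179)**2 + 154**2))) + 24803 = (2 + (-179 - 2*sqrt(32041 + 23716))) + 24803 = (2 + (-179 - 2*sqrt(55757))) + 24803 = (-177 - 2*sqrt(55757)) + 24803 = 24626 - 2*sqrt(55757)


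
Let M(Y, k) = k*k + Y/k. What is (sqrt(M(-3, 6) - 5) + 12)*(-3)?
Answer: -36 - 3*sqrt(122)/2 ≈ -52.568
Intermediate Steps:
M(Y, k) = k**2 + Y/k
(sqrt(M(-3, 6) - 5) + 12)*(-3) = (sqrt((-3 + 6**3)/6 - 5) + 12)*(-3) = (sqrt((-3 + 216)/6 - 5) + 12)*(-3) = (sqrt((1/6)*213 - 5) + 12)*(-3) = (sqrt(71/2 - 5) + 12)*(-3) = (sqrt(61/2) + 12)*(-3) = (sqrt(122)/2 + 12)*(-3) = (12 + sqrt(122)/2)*(-3) = -36 - 3*sqrt(122)/2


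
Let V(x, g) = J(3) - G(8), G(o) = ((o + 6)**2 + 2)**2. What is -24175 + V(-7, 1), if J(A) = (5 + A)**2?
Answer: -63315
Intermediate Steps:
G(o) = (2 + (6 + o)**2)**2 (G(o) = ((6 + o)**2 + 2)**2 = (2 + (6 + o)**2)**2)
V(x, g) = -39140 (V(x, g) = (5 + 3)**2 - (2 + (6 + 8)**2)**2 = 8**2 - (2 + 14**2)**2 = 64 - (2 + 196)**2 = 64 - 1*198**2 = 64 - 1*39204 = 64 - 39204 = -39140)
-24175 + V(-7, 1) = -24175 - 39140 = -63315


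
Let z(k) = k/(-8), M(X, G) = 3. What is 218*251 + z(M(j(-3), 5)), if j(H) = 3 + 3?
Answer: 437741/8 ≈ 54718.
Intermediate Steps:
j(H) = 6
z(k) = -k/8 (z(k) = k*(-1/8) = -k/8)
218*251 + z(M(j(-3), 5)) = 218*251 - 1/8*3 = 54718 - 3/8 = 437741/8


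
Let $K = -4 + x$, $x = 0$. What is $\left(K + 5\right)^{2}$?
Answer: $1$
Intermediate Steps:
$K = -4$ ($K = -4 + 0 = -4$)
$\left(K + 5\right)^{2} = \left(-4 + 5\right)^{2} = 1^{2} = 1$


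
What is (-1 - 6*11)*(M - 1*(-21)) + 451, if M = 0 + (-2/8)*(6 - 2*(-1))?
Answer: -822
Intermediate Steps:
M = -2 (M = 0 + (-2*1/8)*(6 + 2) = 0 - 1/4*8 = 0 - 2 = -2)
(-1 - 6*11)*(M - 1*(-21)) + 451 = (-1 - 6*11)*(-2 - 1*(-21)) + 451 = (-1 - 66)*(-2 + 21) + 451 = -67*19 + 451 = -1273 + 451 = -822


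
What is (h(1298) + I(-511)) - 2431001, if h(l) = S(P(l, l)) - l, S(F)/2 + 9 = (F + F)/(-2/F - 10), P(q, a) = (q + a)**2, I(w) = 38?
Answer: -172792334787911/33696081 ≈ -5.1280e+6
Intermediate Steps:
P(q, a) = (a + q)**2
S(F) = -18 + 4*F/(-10 - 2/F) (S(F) = -18 + 2*((F + F)/(-2/F - 10)) = -18 + 2*((2*F)/(-10 - 2/F)) = -18 + 2*(2*F/(-10 - 2/F)) = -18 + 4*F/(-10 - 2/F))
h(l) = -l + 2*(-9 - 180*l**2 - 16*l**4)/(1 + 20*l**2) (h(l) = 2*(-9 - ((l + l)**2)**2 - 45*(l + l)**2)/(1 + 5*(l + l)**2) - l = 2*(-9 - ((2*l)**2)**2 - 45*4*l**2)/(1 + 5*(2*l)**2) - l = 2*(-9 - (4*l**2)**2 - 180*l**2)/(1 + 5*(4*l**2)) - l = 2*(-9 - 16*l**4 - 180*l**2)/(1 + 20*l**2) - l = 2*(-9 - 180*l**2 - 16*l**4)/(1 + 20*l**2) - l = -l + 2*(-9 - 180*l**2 - 16*l**4)/(1 + 20*l**2))
(h(1298) + I(-511)) - 2431001 = ((-18 - 1*1298 - 360*1298**2 - 32*1298**4 - 20*1298**3)/(1 + 20*1298**2) + 38) - 2431001 = ((-18 - 1298 - 360*1684804 - 32*2838564518416 - 20*2186875592)/(1 + 20*1684804) + 38) - 2431001 = ((-18 - 1298 - 606529440 - 90834064589312 - 43737511840)/(1 + 33696080) + 38) - 2431001 = (-90878408631908/33696081 + 38) - 2431001 = -90877128180830/33696081 - 2431001 = -172792334787911/33696081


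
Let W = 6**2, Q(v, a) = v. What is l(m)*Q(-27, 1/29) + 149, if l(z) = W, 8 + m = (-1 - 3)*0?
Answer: -823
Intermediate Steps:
m = -8 (m = -8 + (-1 - 3)*0 = -8 - 4*0 = -8 + 0 = -8)
W = 36
l(z) = 36
l(m)*Q(-27, 1/29) + 149 = 36*(-27) + 149 = -972 + 149 = -823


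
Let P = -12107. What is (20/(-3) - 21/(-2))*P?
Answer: -278461/6 ≈ -46410.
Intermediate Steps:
(20/(-3) - 21/(-2))*P = (20/(-3) - 21/(-2))*(-12107) = (20*(-⅓) - 21*(-½))*(-12107) = (-20/3 + 21/2)*(-12107) = (23/6)*(-12107) = -278461/6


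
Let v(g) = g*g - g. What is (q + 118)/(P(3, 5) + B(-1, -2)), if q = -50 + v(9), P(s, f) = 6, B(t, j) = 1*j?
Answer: 35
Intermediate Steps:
B(t, j) = j
v(g) = g² - g
q = 22 (q = -50 + 9*(-1 + 9) = -50 + 9*8 = -50 + 72 = 22)
(q + 118)/(P(3, 5) + B(-1, -2)) = (22 + 118)/(6 - 2) = 140/4 = (¼)*140 = 35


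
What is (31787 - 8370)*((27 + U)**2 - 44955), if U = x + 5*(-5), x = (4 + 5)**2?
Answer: -891391522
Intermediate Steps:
x = 81 (x = 9**2 = 81)
U = 56 (U = 81 + 5*(-5) = 81 - 25 = 56)
(31787 - 8370)*((27 + U)**2 - 44955) = (31787 - 8370)*((27 + 56)**2 - 44955) = 23417*(83**2 - 44955) = 23417*(6889 - 44955) = 23417*(-38066) = -891391522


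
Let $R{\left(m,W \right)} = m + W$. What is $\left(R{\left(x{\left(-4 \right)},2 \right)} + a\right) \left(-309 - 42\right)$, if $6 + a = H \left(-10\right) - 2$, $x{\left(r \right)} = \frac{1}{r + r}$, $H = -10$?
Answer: $- \frac{263601}{8} \approx -32950.0$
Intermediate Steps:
$x{\left(r \right)} = \frac{1}{2 r}$
$R{\left(m,W \right)} = W + m$
$a = 92$ ($a = -6 - -98 = -6 + \left(100 - 2\right) = -6 + 98 = 92$)
$\left(R{\left(x{\left(-4 \right)},2 \right)} + a\right) \left(-309 - 42\right) = \left(\left(2 + \frac{1}{2 \left(-4\right)}\right) + 92\right) \left(-309 - 42\right) = \left(\left(2 + \frac{1}{2} \left(- \frac{1}{4}\right)\right) + 92\right) \left(-351\right) = \left(\left(2 - \frac{1}{8}\right) + 92\right) \left(-351\right) = \left(\frac{15}{8} + 92\right) \left(-351\right) = \frac{751}{8} \left(-351\right) = - \frac{263601}{8}$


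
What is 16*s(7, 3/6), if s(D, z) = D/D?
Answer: 16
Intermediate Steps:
s(D, z) = 1
16*s(7, 3/6) = 16*1 = 16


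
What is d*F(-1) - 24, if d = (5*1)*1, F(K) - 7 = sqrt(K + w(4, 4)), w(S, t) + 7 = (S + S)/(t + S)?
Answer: 11 + 5*I*sqrt(7) ≈ 11.0 + 13.229*I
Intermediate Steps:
w(S, t) = -7 + 2*S/(S + t) (w(S, t) = -7 + (S + S)/(t + S) = -7 + (2*S)/(S + t) = -7 + 2*S/(S + t))
F(K) = 7 + sqrt(-6 + K) (F(K) = 7 + sqrt(K + (-7*4 - 5*4)/(4 + 4)) = 7 + sqrt(K + (-28 - 20)/8) = 7 + sqrt(K + (1/8)*(-48)) = 7 + sqrt(K - 6) = 7 + sqrt(-6 + K))
d = 5 (d = 5*1 = 5)
d*F(-1) - 24 = 5*(7 + sqrt(-6 - 1)) - 24 = 5*(7 + sqrt(-7)) - 24 = 5*(7 + I*sqrt(7)) - 24 = (35 + 5*I*sqrt(7)) - 24 = 11 + 5*I*sqrt(7)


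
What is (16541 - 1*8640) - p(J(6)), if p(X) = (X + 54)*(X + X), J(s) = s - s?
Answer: 7901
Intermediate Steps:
J(s) = 0
p(X) = 2*X*(54 + X) (p(X) = (54 + X)*(2*X) = 2*X*(54 + X))
(16541 - 1*8640) - p(J(6)) = (16541 - 1*8640) - 2*0*(54 + 0) = (16541 - 8640) - 2*0*54 = 7901 - 1*0 = 7901 + 0 = 7901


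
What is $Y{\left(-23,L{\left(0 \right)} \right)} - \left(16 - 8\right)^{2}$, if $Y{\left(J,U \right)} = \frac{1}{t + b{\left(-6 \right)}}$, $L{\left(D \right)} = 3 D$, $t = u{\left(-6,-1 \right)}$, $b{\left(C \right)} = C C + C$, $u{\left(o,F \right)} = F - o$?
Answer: $- \frac{2239}{35} \approx -63.971$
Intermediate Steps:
$b{\left(C \right)} = C + C^{2}$ ($b{\left(C \right)} = C^{2} + C = C + C^{2}$)
$t = 5$ ($t = -1 - -6 = -1 + 6 = 5$)
$Y{\left(J,U \right)} = \frac{1}{35}$ ($Y{\left(J,U \right)} = \frac{1}{5 - 6 \left(1 - 6\right)} = \frac{1}{5 - -30} = \frac{1}{5 + 30} = \frac{1}{35}$)
$Y{\left(-23,L{\left(0 \right)} \right)} - \left(16 - 8\right)^{2} = \frac{1}{35} - \left(16 - 8\right)^{2} = \frac{1}{35} - 8^{2} = \frac{1}{35} - 64 = - \frac{2239}{35}$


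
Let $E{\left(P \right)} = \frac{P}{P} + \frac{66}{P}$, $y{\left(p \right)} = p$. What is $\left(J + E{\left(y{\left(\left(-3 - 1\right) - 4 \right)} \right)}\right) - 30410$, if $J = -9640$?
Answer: $- \frac{160229}{4} \approx -40057.0$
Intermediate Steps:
$E{\left(P \right)} = 1 + \frac{66}{P}$
$\left(J + E{\left(y{\left(\left(-3 - 1\right) - 4 \right)} \right)}\right) - 30410 = \left(-9640 + \frac{66 - 8}{\left(-3 - 1\right) - 4}\right) - 30410 = \left(-9640 + \frac{66 - 8}{-4 - 4}\right) - 30410 = \left(-9640 + \frac{66 - 8}{-8}\right) - 30410 = \left(-9640 - \frac{29}{4}\right) - 30410 = - \frac{38589}{4} - 30410 = - \frac{160229}{4}$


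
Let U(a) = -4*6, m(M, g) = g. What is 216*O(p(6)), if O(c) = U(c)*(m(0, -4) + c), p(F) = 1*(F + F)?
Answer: -41472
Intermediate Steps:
U(a) = -24
p(F) = 2*F (p(F) = 1*(2*F) = 2*F)
O(c) = 96 - 24*c (O(c) = -24*(-4 + c) = 96 - 24*c)
216*O(p(6)) = 216*(96 - 48*6) = 216*(96 - 24*12) = 216*(96 - 288) = 216*(-192) = -41472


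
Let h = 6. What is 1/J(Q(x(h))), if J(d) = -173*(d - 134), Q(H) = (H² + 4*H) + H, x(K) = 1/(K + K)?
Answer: 144/3327655 ≈ 4.3274e-5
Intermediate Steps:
x(K) = 1/(2*K)
Q(H) = H² + 5*H
J(d) = 23182 - 173*d (J(d) = -173*(-134 + d) = 23182 - 173*d)
1/J(Q(x(h))) = 1/(23182 - 173*(½)/6*(5 + (½)/6)) = 1/(23182 - 173*(½)*(⅙)*(5 + (½)*(⅙))) = 1/(23182 - 173*(5 + 1/12)/12) = 1/(23182 - 173*61/(12*12)) = 1/(23182 - 173*61/144) = 1/(23182 - 10553/144) = 1/(3327655/144) = 144/3327655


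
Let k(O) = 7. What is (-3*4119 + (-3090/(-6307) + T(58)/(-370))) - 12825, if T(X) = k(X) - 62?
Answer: -11752594639/466718 ≈ -25181.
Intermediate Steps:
T(X) = -55 (T(X) = 7 - 62 = -55)
(-3*4119 + (-3090/(-6307) + T(58)/(-370))) - 12825 = (-3*4119 + (-3090/(-6307) - 55/(-370))) - 12825 = (-12357 + (-3090*(-1/6307) - 55*(-1/370))) - 12825 = (-12357 + (3090/6307 + 11/74)) - 12825 = (-12357 + 298037/466718) - 12825 = -5766936289/466718 - 12825 = -11752594639/466718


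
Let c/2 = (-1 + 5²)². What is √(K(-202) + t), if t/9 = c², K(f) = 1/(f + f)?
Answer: √487360364443/202 ≈ 3456.0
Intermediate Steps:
K(f) = 1/(2*f)
c = 1152 (c = 2*(-1 + 5²)² = 2*(-1 + 25)² = 2*24² = 2*576 = 1152)
t = 11943936 (t = 9*1152² = 9*1327104 = 11943936)
√(K(-202) + t) = √((½)/(-202) + 11943936) = √((½)*(-1/202) + 11943936) = √(-1/404 + 11943936) = √(4825350143/404) = √487360364443/202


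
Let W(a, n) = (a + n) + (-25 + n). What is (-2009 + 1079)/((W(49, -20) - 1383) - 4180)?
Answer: 930/5579 ≈ 0.16670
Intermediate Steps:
W(a, n) = -25 + a + 2*n
(-2009 + 1079)/((W(49, -20) - 1383) - 4180) = (-2009 + 1079)/(((-25 + 49 + 2*(-20)) - 1383) - 4180) = -930/(((-25 + 49 - 40) - 1383) - 4180) = -930/((-16 - 1383) - 4180) = -930/(-1399 - 4180) = -930/(-5579) = -930*(-1/5579) = 930/5579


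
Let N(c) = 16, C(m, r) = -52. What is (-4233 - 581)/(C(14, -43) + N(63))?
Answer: 2407/18 ≈ 133.72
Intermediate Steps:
(-4233 - 581)/(C(14, -43) + N(63)) = (-4233 - 581)/(-52 + 16) = -4814/(-36) = -4814*(-1/36) = 2407/18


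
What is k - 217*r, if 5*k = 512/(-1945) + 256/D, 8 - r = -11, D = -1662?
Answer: -33320595857/8081475 ≈ -4123.1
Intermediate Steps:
r = 19 (r = 8 - 1*(-11) = 8 + 11 = 19)
k = -674432/8081475 (k = (512/(-1945) + 256/(-1662))/5 = (512*(-1/1945) + 256*(-1/1662))/5 = (-512/1945 - 128/831)/5 = (⅕)*(-674432/1616295) = -674432/8081475 ≈ -0.083454)
k - 217*r = -674432/8081475 - 217*19 = -674432/8081475 - 1*4123 = -674432/8081475 - 4123 = -33320595857/8081475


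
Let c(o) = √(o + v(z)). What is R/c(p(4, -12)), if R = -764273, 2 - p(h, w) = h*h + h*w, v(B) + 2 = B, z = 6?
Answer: -764273*√38/38 ≈ -1.2398e+5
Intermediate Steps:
v(B) = -2 + B
p(h, w) = 2 - h² - h*w (p(h, w) = 2 - (h*h + h*w) = 2 - (h² + h*w) = 2 + (-h² - h*w) = 2 - h² - h*w)
c(o) = √(4 + o) (c(o) = √(o + (-2 + 6)) = √(o + 4) = √(4 + o))
R/c(p(4, -12)) = -764273/√(4 + (2 - 1*4² - 1*4*(-12))) = -764273/√(4 + (2 - 1*16 + 48)) = -764273/√(4 + (2 - 16 + 48)) = -764273/√(4 + 34) = -764273*√38/38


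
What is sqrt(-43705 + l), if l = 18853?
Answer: 2*I*sqrt(6213) ≈ 157.65*I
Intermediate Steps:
sqrt(-43705 + l) = sqrt(-43705 + 18853) = sqrt(-24852) = 2*I*sqrt(6213)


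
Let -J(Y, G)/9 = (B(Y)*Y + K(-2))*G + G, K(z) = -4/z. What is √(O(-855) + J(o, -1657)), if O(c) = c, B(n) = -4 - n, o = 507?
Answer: 3*I*√429285713 ≈ 62158.0*I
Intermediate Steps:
J(Y, G) = -9*G - 9*G*(2 + Y*(-4 - Y)) (J(Y, G) = -9*(((-4 - Y)*Y - 4/(-2))*G + G) = -9*((Y*(-4 - Y) - 4*(-½))*G + G) = -9*((Y*(-4 - Y) + 2)*G + G) = -9*((2 + Y*(-4 - Y))*G + G) = -9*(G*(2 + Y*(-4 - Y)) + G) = -9*(G + G*(2 + Y*(-4 - Y))) = -9*G - 9*G*(2 + Y*(-4 - Y)))
√(O(-855) + J(o, -1657)) = √(-855 + 9*(-1657)*(-3 + 507*(4 + 507))) = √(-855 + 9*(-1657)*(-3 + 507*511)) = √(-855 + 9*(-1657)*(-3 + 259077)) = √(-855 + 9*(-1657)*259074) = √(-855 - 3863570562) = √(-3863571417) = 3*I*√429285713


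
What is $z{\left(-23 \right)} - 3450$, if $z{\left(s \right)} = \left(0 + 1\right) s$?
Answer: $-3473$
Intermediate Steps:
$z{\left(s \right)} = s$ ($z{\left(s \right)} = 1 s = s$)
$z{\left(-23 \right)} - 3450 = -23 - 3450 = -3473$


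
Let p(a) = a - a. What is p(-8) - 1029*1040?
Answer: -1070160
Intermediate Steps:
p(a) = 0
p(-8) - 1029*1040 = 0 - 1029*1040 = 0 - 1070160 = -1070160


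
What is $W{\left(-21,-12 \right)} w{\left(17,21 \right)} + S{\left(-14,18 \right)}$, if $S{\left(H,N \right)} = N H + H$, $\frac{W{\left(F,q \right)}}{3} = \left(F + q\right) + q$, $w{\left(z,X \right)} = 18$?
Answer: $-2696$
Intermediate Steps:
$W{\left(F,q \right)} = 3 F + 6 q$ ($W{\left(F,q \right)} = 3 \left(\left(F + q\right) + q\right) = 3 \left(F + 2 q\right) = 3 F + 6 q$)
$S{\left(H,N \right)} = H + H N$ ($S{\left(H,N \right)} = H N + H = H + H N$)
$W{\left(-21,-12 \right)} w{\left(17,21 \right)} + S{\left(-14,18 \right)} = \left(3 \left(-21\right) + 6 \left(-12\right)\right) 18 - 14 \left(1 + 18\right) = \left(-63 - 72\right) 18 - 266 = \left(-135\right) 18 - 266 = -2430 - 266 = -2696$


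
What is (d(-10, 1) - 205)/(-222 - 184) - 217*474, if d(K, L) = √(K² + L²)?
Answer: -41760143/406 - √101/406 ≈ -1.0286e+5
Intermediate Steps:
(d(-10, 1) - 205)/(-222 - 184) - 217*474 = (√((-10)² + 1²) - 205)/(-222 - 184) - 217*474 = (√(100 + 1) - 205)/(-406) - 102858 = (√101 - 205)*(-1/406) - 102858 = (-205 + √101)*(-1/406) - 102858 = (205/406 - √101/406) - 102858 = -41760143/406 - √101/406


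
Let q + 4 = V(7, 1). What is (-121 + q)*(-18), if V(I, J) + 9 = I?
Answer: 2286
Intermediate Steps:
V(I, J) = -9 + I
q = -6 (q = -4 + (-9 + 7) = -4 - 2 = -6)
(-121 + q)*(-18) = (-121 - 6)*(-18) = -127*(-18) = 2286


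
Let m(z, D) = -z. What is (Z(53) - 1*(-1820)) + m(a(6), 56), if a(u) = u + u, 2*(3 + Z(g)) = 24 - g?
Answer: 3581/2 ≈ 1790.5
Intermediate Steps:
Z(g) = 9 - g/2 (Z(g) = -3 + (24 - g)/2 = -3 + (12 - g/2) = 9 - g/2)
a(u) = 2*u
(Z(53) - 1*(-1820)) + m(a(6), 56) = ((9 - ½*53) - 1*(-1820)) - 2*6 = ((9 - 53/2) + 1820) - 1*12 = (-35/2 + 1820) - 12 = 3605/2 - 12 = 3581/2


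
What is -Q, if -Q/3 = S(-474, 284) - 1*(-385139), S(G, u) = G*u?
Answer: 751569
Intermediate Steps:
Q = -751569 (Q = -3*(-474*284 - 1*(-385139)) = -3*(-134616 + 385139) = -3*250523 = -751569)
-Q = -1*(-751569) = 751569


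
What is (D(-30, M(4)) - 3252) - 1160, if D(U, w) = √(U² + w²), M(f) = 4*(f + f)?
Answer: -4412 + 2*√481 ≈ -4368.1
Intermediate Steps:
M(f) = 8*f (M(f) = 4*(2*f) = 8*f)
(D(-30, M(4)) - 3252) - 1160 = (√((-30)² + (8*4)²) - 3252) - 1160 = (√(900 + 32²) - 3252) - 1160 = (√(900 + 1024) - 3252) - 1160 = (√1924 - 3252) - 1160 = (2*√481 - 3252) - 1160 = (-3252 + 2*√481) - 1160 = -4412 + 2*√481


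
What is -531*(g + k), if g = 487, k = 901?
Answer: -737028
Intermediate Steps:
-531*(g + k) = -531*(487 + 901) = -531*1388 = -737028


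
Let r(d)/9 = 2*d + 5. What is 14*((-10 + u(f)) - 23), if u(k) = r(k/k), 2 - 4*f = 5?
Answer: 420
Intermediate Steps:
f = -¾ (f = ½ - ¼*5 = ½ - 5/4 = -¾ ≈ -0.75000)
r(d) = 45 + 18*d (r(d) = 9*(2*d + 5) = 9*(5 + 2*d) = 45 + 18*d)
u(k) = 63 (u(k) = 45 + 18*(k/k) = 45 + 18*1 = 45 + 18 = 63)
14*((-10 + u(f)) - 23) = 14*((-10 + 63) - 23) = 14*(53 - 23) = 14*30 = 420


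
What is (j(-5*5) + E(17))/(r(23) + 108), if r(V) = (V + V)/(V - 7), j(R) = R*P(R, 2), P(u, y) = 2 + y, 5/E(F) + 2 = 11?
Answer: -7160/7983 ≈ -0.89691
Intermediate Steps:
E(F) = 5/9 (E(F) = 5/(-2 + 11) = 5/9)
j(R) = 4*R (j(R) = R*(2 + 2) = R*4 = 4*R)
r(V) = 2*V/(-7 + V) (r(V) = (2*V)/(-7 + V) = 2*V/(-7 + V))
(j(-5*5) + E(17))/(r(23) + 108) = (4*(-5*5) + 5/9)/(2*23/(-7 + 23) + 108) = (4*(-25) + 5/9)/(2*23/16 + 108) = (-100 + 5/9)/(2*23*(1/16) + 108) = -895/(9*(23/8 + 108)) = -895/(9*887/8) = -895/9*8/887 = -7160/7983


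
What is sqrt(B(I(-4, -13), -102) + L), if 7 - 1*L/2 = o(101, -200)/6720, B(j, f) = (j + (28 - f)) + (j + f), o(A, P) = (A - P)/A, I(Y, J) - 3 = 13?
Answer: sqrt(10870055310)/12120 ≈ 8.6023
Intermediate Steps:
I(Y, J) = 16 (I(Y, J) = 3 + 13 = 16)
o(A, P) = (A - P)/A
B(j, f) = 28 + 2*j (B(j, f) = (28 + j - f) + (f + j) = 28 + 2*j)
L = 678677/48480 (L = 14 - 2*(101 - 1*(-200))/101/6720 = 14 - 2*(101 + 200)/101/6720 = 14 - 2*(1/101)*301/6720 = 14 - 602/(101*6720) = 14 - 2*43/96960 = 14 - 43/48480 = 678677/48480 ≈ 13.999)
sqrt(B(I(-4, -13), -102) + L) = sqrt((28 + 2*16) + 678677/48480) = sqrt((28 + 32) + 678677/48480) = sqrt(60 + 678677/48480) = sqrt(3587477/48480) = sqrt(10870055310)/12120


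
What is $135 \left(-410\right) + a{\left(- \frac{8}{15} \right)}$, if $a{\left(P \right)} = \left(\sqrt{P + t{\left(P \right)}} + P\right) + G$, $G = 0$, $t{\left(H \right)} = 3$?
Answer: $- \frac{830258}{15} + \frac{\sqrt{555}}{15} \approx -55349.0$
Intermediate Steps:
$a{\left(P \right)} = P + \sqrt{3 + P}$ ($a{\left(P \right)} = \left(\sqrt{P + 3} + P\right) + 0 = \left(\sqrt{3 + P} + P\right) + 0 = \left(P + \sqrt{3 + P}\right) + 0 = P + \sqrt{3 + P}$)
$135 \left(-410\right) + a{\left(- \frac{8}{15} \right)} = 135 \left(-410\right) + \left(- \frac{8}{15} + \sqrt{3 - \frac{8}{15}}\right) = -55350 + \left(\left(-8\right) \frac{1}{15} + \sqrt{3 - \frac{8}{15}}\right) = -55350 - \left(\frac{8}{15} - \sqrt{3 - \frac{8}{15}}\right) = -55350 - \left(\frac{8}{15} - \sqrt{\frac{37}{15}}\right) = -55350 - \left(\frac{8}{15} - \frac{\sqrt{555}}{15}\right) = - \frac{830258}{15} + \frac{\sqrt{555}}{15}$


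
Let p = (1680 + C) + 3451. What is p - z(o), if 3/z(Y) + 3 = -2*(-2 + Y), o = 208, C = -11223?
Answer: -2528177/415 ≈ -6092.0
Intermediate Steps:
p = -6092 (p = (1680 - 11223) + 3451 = -9543 + 3451 = -6092)
z(Y) = 3/(1 - 2*Y) (z(Y) = 3/(-3 - 2*(-2 + Y)) = 3/(-3 + (4 - 2*Y)) = 3/(1 - 2*Y))
p - z(o) = -6092 - (-3)/(-1 + 2*208) = -6092 - (-3)/(-1 + 416) = -6092 - (-3)/415 = -6092 - 1*(-3/415) = -6092 + 3/415 = -2528177/415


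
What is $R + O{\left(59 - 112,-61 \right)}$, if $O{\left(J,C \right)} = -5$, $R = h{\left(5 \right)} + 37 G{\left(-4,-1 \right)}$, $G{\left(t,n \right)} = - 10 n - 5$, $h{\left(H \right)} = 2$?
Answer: $182$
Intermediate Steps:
$G{\left(t,n \right)} = -5 - 10 n$
$R = 187$ ($R = 2 + 37 \left(-5 - -10\right) = 2 + 37 \left(-5 + 10\right) = 2 + 37 \cdot 5 = 2 + 185 = 187$)
$R + O{\left(59 - 112,-61 \right)} = 187 - 5 = 182$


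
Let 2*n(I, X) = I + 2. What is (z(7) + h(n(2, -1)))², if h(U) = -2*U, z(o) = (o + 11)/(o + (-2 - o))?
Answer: 169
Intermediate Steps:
n(I, X) = 1 + I/2 (n(I, X) = (I + 2)/2 = (2 + I)/2 = 1 + I/2)
z(o) = -11/2 - o/2 (z(o) = (11 + o)/(-2) = (11 + o)*(-½) = -11/2 - o/2)
(z(7) + h(n(2, -1)))² = ((-11/2 - ½*7) - 2*(1 + (½)*2))² = ((-11/2 - 7/2) - 2*(1 + 1))² = (-9 - 2*2)² = (-9 - 4)² = (-13)² = 169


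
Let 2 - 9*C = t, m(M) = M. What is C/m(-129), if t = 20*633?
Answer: 12658/1161 ≈ 10.903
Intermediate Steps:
t = 12660
C = -12658/9 (C = 2/9 - 1/9*12660 = 2/9 - 4220/3 = -12658/9 ≈ -1406.4)
C/m(-129) = -12658/9/(-129) = -12658/9*(-1/129) = 12658/1161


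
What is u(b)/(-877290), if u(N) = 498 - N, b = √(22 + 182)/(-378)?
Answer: -83/146215 - √51/165807810 ≈ -0.00056770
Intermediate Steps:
b = -√51/189 (b = √204*(-1/378) = (2*√51)*(-1/378) = -√51/189 ≈ -0.037785)
u(b)/(-877290) = (498 - (-1)*√51/189)/(-877290) = (498 + √51/189)*(-1/877290) = -83/146215 - √51/165807810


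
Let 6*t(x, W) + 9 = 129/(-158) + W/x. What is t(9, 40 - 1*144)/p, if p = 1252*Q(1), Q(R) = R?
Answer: -30391/10682064 ≈ -0.0028450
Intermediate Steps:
t(x, W) = -517/316 + W/(6*x) (t(x, W) = -3/2 + (129/(-158) + W/x)/6 = -3/2 + (129*(-1/158) + W/x)/6 = -3/2 + (-129/158 + W/x)/6 = -3/2 + (-43/316 + W/(6*x)) = -517/316 + W/(6*x))
p = 1252 (p = 1252*1 = 1252)
t(9, 40 - 1*144)/p = (-517/316 + (⅙)*(40 - 1*144)/9)/1252 = (-517/316 + (⅙)*(40 - 144)*(⅑))*(1/1252) = (-517/316 + (⅙)*(-104)*(⅑))*(1/1252) = (-517/316 - 52/27)*(1/1252) = -30391/8532*1/1252 = -30391/10682064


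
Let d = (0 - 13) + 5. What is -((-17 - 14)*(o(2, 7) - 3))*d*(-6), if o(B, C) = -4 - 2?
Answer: -13392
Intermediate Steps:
o(B, C) = -6
d = -8 (d = -13 + 5 = -8)
-((-17 - 14)*(o(2, 7) - 3))*d*(-6) = -((-17 - 14)*(-6 - 3))*(-8)*(-6) = --31*(-9)*(-8)*(-6) = -279*(-8)*(-6) = -(-2232)*(-6) = -1*13392 = -13392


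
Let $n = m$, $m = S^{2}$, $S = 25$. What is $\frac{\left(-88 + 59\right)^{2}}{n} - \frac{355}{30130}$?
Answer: $\frac{5023491}{3766250} \approx 1.3338$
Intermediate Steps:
$m = 625$ ($m = 25^{2} = 625$)
$n = 625$
$\frac{\left(-88 + 59\right)^{2}}{n} - \frac{355}{30130} = \frac{\left(-88 + 59\right)^{2}}{625} - \frac{355}{30130} = \left(-29\right)^{2} \cdot \frac{1}{625} - \frac{71}{6026} = 841 \cdot \frac{1}{625} - \frac{71}{6026} = \frac{841}{625} - \frac{71}{6026} = \frac{5023491}{3766250}$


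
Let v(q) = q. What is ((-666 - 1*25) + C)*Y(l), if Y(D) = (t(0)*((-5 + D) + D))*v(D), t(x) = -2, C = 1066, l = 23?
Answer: -707250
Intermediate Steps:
Y(D) = D*(10 - 4*D) (Y(D) = (-2*((-5 + D) + D))*D = (-2*(-5 + 2*D))*D = (10 - 4*D)*D = D*(10 - 4*D))
((-666 - 1*25) + C)*Y(l) = ((-666 - 1*25) + 1066)*(2*23*(5 - 2*23)) = ((-666 - 25) + 1066)*(2*23*(5 - 46)) = (-691 + 1066)*(2*23*(-41)) = 375*(-1886) = -707250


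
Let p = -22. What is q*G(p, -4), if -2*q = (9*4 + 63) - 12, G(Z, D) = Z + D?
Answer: 1131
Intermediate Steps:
G(Z, D) = D + Z
q = -87/2 (q = -((9*4 + 63) - 12)/2 = -((36 + 63) - 12)/2 = -(99 - 12)/2 = -½*87 = -87/2 ≈ -43.500)
q*G(p, -4) = -87*(-4 - 22)/2 = -87/2*(-26) = 1131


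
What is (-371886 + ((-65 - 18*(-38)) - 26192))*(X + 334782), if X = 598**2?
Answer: -275195047174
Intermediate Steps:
X = 357604
(-371886 + ((-65 - 18*(-38)) - 26192))*(X + 334782) = (-371886 + ((-65 - 18*(-38)) - 26192))*(357604 + 334782) = (-371886 + ((-65 + 684) - 26192))*692386 = (-371886 + (619 - 26192))*692386 = (-371886 - 25573)*692386 = -397459*692386 = -275195047174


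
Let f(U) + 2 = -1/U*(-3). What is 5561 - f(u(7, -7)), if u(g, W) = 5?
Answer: 27812/5 ≈ 5562.4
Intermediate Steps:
f(U) = -2 + 3/U (f(U) = -2 - 1/U*(-3) = -2 + 3/U)
5561 - f(u(7, -7)) = 5561 - (-2 + 3/5) = 5561 - (-2 + 3*(⅕)) = 5561 - (-2 + ⅗) = 5561 - 1*(-7/5) = 5561 + 7/5 = 27812/5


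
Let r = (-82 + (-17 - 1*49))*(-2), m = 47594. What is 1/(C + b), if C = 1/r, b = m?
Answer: 296/14087825 ≈ 2.1011e-5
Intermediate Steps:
b = 47594
r = 296 (r = (-82 + (-17 - 49))*(-2) = (-82 - 66)*(-2) = -148*(-2) = 296)
C = 1/296 ≈ 0.0033784
1/(C + b) = 1/(1/296 + 47594) = 1/(14087825/296) = 296/14087825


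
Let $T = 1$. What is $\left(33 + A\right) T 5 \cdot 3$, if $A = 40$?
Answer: $1095$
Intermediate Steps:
$\left(33 + A\right) T 5 \cdot 3 = \left(33 + 40\right) 1 \cdot 5 \cdot 3 = 73 \cdot 5 \cdot 3 = 73 \cdot 15 = 1095$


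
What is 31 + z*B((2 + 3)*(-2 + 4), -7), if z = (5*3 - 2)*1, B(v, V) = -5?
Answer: -34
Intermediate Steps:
z = 13 (z = (15 - 2)*1 = 13*1 = 13)
31 + z*B((2 + 3)*(-2 + 4), -7) = 31 + 13*(-5) = 31 - 65 = -34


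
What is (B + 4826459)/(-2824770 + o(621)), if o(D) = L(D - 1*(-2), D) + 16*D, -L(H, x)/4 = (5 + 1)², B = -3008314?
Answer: -44345/68658 ≈ -0.64588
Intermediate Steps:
L(H, x) = -144 (L(H, x) = -4*(5 + 1)² = -4*6² = -4*36 = -144)
o(D) = -144 + 16*D
(B + 4826459)/(-2824770 + o(621)) = (-3008314 + 4826459)/(-2824770 + (-144 + 16*621)) = 1818145/(-2824770 + (-144 + 9936)) = 1818145/(-2824770 + 9792) = 1818145/(-2814978) = 1818145*(-1/2814978) = -44345/68658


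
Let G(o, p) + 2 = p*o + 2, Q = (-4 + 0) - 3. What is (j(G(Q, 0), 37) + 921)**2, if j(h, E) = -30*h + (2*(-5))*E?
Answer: 303601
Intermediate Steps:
Q = -7 (Q = -4 - 3 = -7)
G(o, p) = o*p (G(o, p) = -2 + (p*o + 2) = -2 + (o*p + 2) = -2 + (2 + o*p) = o*p)
j(h, E) = -30*h - 10*E
(j(G(Q, 0), 37) + 921)**2 = ((-(-210)*0 - 10*37) + 921)**2 = ((-30*0 - 370) + 921)**2 = ((0 - 370) + 921)**2 = (-370 + 921)**2 = 551**2 = 303601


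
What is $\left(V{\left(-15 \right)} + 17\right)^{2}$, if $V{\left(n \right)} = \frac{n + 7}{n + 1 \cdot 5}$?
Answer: $\frac{7921}{25} \approx 316.84$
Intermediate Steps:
$V{\left(n \right)} = \frac{7 + n}{5 + n}$ ($V{\left(n \right)} = \frac{7 + n}{n + 5} = \frac{7 + n}{5 + n}$)
$\left(V{\left(-15 \right)} + 17\right)^{2} = \left(\frac{7 - 15}{5 - 15} + 17\right)^{2} = \left(\frac{1}{-10} \left(-8\right) + 17\right)^{2} = \left(\left(- \frac{1}{10}\right) \left(-8\right) + 17\right)^{2} = \left(\frac{4}{5} + 17\right)^{2} = \left(\frac{89}{5}\right)^{2} = \frac{7921}{25}$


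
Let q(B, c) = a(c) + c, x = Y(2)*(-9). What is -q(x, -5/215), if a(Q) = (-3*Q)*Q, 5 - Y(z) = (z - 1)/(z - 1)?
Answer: 46/1849 ≈ 0.024878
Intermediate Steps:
Y(z) = 4 (Y(z) = 5 - (z - 1)/(z - 1) = 5 - (-1 + z)/(-1 + z) = 5 - 1*1 = 5 - 1 = 4)
a(Q) = -3*Q²
x = -36 (x = 4*(-9) = -36)
q(B, c) = c - 3*c² (q(B, c) = -3*c² + c = c - 3*c²)
-q(x, -5/215) = -(-5/215)*(1 - (-15)/215) = -(-5*1/215)*(1 - (-15)/215) = -(-1)*(1 - 3*(-1/43))/43 = -(-1)*(1 + 3/43)/43 = -(-1)*46/(43*43) = -1*(-46/1849) = 46/1849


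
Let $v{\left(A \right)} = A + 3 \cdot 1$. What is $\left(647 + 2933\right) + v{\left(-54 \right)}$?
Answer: $3529$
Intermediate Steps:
$v{\left(A \right)} = 3 + A$ ($v{\left(A \right)} = A + 3 = 3 + A$)
$\left(647 + 2933\right) + v{\left(-54 \right)} = \left(647 + 2933\right) + \left(3 - 54\right) = 3580 - 51 = 3529$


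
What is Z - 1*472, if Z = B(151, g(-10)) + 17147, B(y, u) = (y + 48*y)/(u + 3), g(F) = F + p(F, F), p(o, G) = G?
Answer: 276076/17 ≈ 16240.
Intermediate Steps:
g(F) = 2*F (g(F) = F + F = 2*F)
B(y, u) = 49*y/(3 + u) (B(y, u) = (49*y)/(3 + u) = 49*y/(3 + u))
Z = 284100/17 (Z = 49*151/(3 + 2*(-10)) + 17147 = 49*151/(3 - 20) + 17147 = 49*151/(-17) + 17147 = 49*151*(-1/17) + 17147 = -7399/17 + 17147 = 284100/17 ≈ 16712.)
Z - 1*472 = 284100/17 - 1*472 = 284100/17 - 472 = 276076/17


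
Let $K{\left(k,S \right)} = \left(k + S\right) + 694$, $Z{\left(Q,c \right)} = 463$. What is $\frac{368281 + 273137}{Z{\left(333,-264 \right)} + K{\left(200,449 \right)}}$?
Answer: $\frac{106903}{301} \approx 355.16$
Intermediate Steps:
$K{\left(k,S \right)} = 694 + S + k$ ($K{\left(k,S \right)} = \left(S + k\right) + 694 = 694 + S + k$)
$\frac{368281 + 273137}{Z{\left(333,-264 \right)} + K{\left(200,449 \right)}} = \frac{368281 + 273137}{463 + \left(694 + 449 + 200\right)} = \frac{641418}{463 + 1343} = \frac{641418}{1806} = 641418 \cdot \frac{1}{1806} = \frac{106903}{301}$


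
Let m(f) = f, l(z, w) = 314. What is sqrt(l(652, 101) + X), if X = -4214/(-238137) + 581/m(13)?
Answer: sqrt(3437826453060753)/3095781 ≈ 18.940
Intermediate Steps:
X = 138412379/3095781 (X = -4214/(-238137) + 581/13 = -4214*(-1/238137) + 581*(1/13) = 4214/238137 + 581/13 = 138412379/3095781 ≈ 44.710)
sqrt(l(652, 101) + X) = sqrt(314 + 138412379/3095781) = sqrt(1110487613/3095781) = sqrt(3437826453060753)/3095781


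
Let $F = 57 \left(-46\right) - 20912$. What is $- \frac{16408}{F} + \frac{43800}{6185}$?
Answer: $\frac{16175324}{2079397} \approx 7.7789$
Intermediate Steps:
$F = -23534$ ($F = -2622 - 20912 = -23534$)
$- \frac{16408}{F} + \frac{43800}{6185} = - \frac{16408}{-23534} + \frac{43800}{6185} = \left(-16408\right) \left(- \frac{1}{23534}\right) + 43800 \cdot \frac{1}{6185} = \frac{1172}{1681} + \frac{8760}{1237} = \frac{16175324}{2079397}$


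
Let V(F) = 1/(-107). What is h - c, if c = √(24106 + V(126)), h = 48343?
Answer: 48343 - √275989487/107 ≈ 48188.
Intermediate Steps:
V(F) = -1/107
c = √275989487/107 (c = √(24106 - 1/107) = √(2579341/107) = √275989487/107 ≈ 155.26)
h - c = 48343 - √275989487/107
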